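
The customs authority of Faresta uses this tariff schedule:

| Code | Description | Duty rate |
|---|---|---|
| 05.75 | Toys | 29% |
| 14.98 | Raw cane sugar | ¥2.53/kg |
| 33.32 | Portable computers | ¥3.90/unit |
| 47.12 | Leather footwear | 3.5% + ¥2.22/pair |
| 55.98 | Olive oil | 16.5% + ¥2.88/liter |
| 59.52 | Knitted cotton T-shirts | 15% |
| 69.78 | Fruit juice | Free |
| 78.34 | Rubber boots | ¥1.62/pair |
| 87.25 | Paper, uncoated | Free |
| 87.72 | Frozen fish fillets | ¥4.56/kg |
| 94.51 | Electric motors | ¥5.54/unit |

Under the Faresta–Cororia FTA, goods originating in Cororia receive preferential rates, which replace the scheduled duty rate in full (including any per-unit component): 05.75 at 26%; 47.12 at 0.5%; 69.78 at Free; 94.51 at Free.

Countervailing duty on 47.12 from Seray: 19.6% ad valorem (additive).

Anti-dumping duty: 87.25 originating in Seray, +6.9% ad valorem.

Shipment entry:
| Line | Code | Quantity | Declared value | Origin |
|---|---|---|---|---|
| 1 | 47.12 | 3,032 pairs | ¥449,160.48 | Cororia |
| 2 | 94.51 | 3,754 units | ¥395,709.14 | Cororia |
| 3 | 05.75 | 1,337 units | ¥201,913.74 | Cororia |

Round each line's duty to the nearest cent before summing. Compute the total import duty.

Line 1 (47.12, Cororia, 3,032 pairs, ¥449,160.48):
Base rate for 47.12 is 3.5% + ¥2.22/pair.
Origin Cororia qualifies under the Faresta–Cororia agreement and 47.12 is covered: preferential rate 0.5% applies instead.
The additional-duty order on 47.12 targets Seray, not Cororia; it does not apply.
Duty = ¥449,160.48 × 0.5% = ¥2,245.80.
Line 2 (94.51, Cororia, 3,754 units, ¥395,709.14):
Base rate for 94.51 is ¥5.54/unit.
Origin Cororia qualifies under the Faresta–Cororia agreement and 94.51 is covered: preferential rate Free applies instead.
Duty = ¥395,709.14 × 0% = ¥0.00.
Line 3 (05.75, Cororia, 1,337 units, ¥201,913.74):
Base rate for 05.75 is 29%.
Origin Cororia qualifies under the Faresta–Cororia agreement and 05.75 is covered: preferential rate 26% applies instead.
Duty = ¥201,913.74 × 26% = ¥52,497.57.
Total = ¥2,245.80 + ¥0.00 + ¥52,497.57 = ¥54,743.37.

¥54,743.37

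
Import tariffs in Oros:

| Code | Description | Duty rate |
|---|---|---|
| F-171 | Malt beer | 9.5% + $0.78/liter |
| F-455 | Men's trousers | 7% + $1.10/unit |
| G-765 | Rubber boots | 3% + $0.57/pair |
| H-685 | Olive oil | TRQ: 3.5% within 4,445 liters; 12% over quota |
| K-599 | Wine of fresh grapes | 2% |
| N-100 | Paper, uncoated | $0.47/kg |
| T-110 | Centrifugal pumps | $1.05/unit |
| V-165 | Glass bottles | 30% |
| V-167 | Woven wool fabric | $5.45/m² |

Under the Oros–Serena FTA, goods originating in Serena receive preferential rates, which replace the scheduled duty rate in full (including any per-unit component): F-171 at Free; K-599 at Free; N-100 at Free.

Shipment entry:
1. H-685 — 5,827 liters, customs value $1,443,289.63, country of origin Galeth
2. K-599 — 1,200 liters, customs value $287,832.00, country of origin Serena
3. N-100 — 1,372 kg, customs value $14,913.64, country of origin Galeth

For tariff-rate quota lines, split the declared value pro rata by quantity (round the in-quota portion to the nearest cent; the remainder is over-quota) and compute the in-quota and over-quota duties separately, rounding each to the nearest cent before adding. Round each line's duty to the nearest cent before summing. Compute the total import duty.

$80,256.12

Line 1 (H-685, Galeth, 5,827 liters, $1,443,289.63):
Code H-685 is under a tariff-rate quota (threshold 4,445 liters). In-quota: 4,445 liters at 3.5%; over-quota: 1,382 liters at 12%.
Pro-rata value split: in-quota = $1,443,289.63 × 4,445/5,827 = $1,100,982.05; over-quota = $1,443,289.63 − $1,100,982.05 = $342,307.58.
In-quota duty = $1,100,982.05 × 3.5% = $38,534.37. Over-quota duty = $342,307.58 × 12% = $41,076.91.
Line duty = $38,534.37 + $41,076.91 = $79,611.28.
Line 2 (K-599, Serena, 1,200 liters, $287,832.00):
Base rate for K-599 is 2%.
Origin Serena qualifies under the Oros–Serena agreement and K-599 is covered: preferential rate Free applies instead.
Duty = $287,832.00 × 0% = $0.00.
Line 3 (N-100, Galeth, 1,372 kg, $14,913.64):
Base rate for N-100 is $0.47/kg.
N-100 has an FTA preferential rate, but origin Galeth is not Serena; base rate stands.
Duty = 1,372 × $0.47 = $644.84.
Total = $79,611.28 + $0.00 + $644.84 = $80,256.12.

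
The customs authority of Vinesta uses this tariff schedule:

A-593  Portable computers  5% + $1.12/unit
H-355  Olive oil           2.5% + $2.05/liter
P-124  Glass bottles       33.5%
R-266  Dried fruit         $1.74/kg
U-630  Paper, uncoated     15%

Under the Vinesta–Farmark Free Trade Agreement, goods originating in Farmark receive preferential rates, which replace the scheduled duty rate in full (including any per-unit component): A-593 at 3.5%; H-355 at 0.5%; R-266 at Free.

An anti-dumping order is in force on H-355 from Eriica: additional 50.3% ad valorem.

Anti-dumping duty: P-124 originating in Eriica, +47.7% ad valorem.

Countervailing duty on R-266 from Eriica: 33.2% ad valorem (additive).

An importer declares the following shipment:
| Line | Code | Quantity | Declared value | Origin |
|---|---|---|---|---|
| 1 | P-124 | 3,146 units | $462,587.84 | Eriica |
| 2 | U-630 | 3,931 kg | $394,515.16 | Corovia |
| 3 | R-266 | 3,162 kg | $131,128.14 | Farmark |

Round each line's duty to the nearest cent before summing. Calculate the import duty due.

$434,798.60

Line 1 (P-124, Eriica, 3,146 units, $462,587.84):
Base rate for P-124 is 33.5%.
Additional duty on P-124 from Eriica: +47.7%. Applied ad valorem rate: 33.5% + 47.7% = 81.2%.
Duty = $462,587.84 × 81.2% = $375,621.33.
Line 2 (U-630, Corovia, 3,931 kg, $394,515.16):
Base rate for U-630 is 15%.
Duty = $394,515.16 × 15% = $59,177.27.
Line 3 (R-266, Farmark, 3,162 kg, $131,128.14):
Base rate for R-266 is $1.74/kg.
Origin Farmark qualifies under the Vinesta–Farmark agreement and R-266 is covered: preferential rate Free applies instead.
The additional-duty order on R-266 targets Eriica, not Farmark; it does not apply.
Duty = $131,128.14 × 0% = $0.00.
Total = $375,621.33 + $59,177.27 + $0.00 = $434,798.60.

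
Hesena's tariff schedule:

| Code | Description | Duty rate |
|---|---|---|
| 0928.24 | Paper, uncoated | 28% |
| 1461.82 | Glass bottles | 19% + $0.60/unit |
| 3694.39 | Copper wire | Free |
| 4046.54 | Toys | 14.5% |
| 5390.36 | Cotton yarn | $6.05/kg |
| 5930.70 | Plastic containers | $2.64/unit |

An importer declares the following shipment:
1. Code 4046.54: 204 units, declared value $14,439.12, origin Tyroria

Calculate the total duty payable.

$2,093.67

Line 1 (4046.54, Tyroria, 204 units, $14,439.12):
Base rate for 4046.54 is 14.5%.
Duty = $14,439.12 × 14.5% = $2,093.67.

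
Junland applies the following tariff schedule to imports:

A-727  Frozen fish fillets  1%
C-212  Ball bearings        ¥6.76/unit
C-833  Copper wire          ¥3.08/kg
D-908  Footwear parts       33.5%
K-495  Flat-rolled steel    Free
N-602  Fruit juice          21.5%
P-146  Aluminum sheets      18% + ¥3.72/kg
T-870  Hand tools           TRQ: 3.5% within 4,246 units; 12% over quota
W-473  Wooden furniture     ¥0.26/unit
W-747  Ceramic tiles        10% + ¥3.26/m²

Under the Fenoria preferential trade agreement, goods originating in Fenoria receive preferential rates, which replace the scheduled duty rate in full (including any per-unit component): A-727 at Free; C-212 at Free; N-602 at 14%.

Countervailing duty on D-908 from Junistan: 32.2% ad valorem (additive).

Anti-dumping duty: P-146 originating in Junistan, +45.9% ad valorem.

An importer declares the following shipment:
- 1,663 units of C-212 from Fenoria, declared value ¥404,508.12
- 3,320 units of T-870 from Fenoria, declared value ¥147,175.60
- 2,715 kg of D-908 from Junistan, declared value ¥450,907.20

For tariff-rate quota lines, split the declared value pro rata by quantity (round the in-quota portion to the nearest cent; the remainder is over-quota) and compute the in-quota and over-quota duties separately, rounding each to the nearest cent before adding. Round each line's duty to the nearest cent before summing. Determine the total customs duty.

Line 1 (C-212, Fenoria, 1,663 units, ¥404,508.12):
Base rate for C-212 is ¥6.76/unit.
Origin Fenoria qualifies under the Junland–Fenoria agreement and C-212 is covered: preferential rate Free applies instead.
Duty = ¥404,508.12 × 0% = ¥0.00.
Line 2 (T-870, Fenoria, 3,320 units, ¥147,175.60):
Code T-870 is under a tariff-rate quota (threshold 4,246 units). Quantity 3,320 units is within the quota, so the in-quota rate 3.5% applies to the full value.
Duty = ¥147,175.60 × 3.5% = ¥5,151.15.
Line 3 (D-908, Junistan, 2,715 kg, ¥450,907.20):
Base rate for D-908 is 33.5%.
Additional duty on D-908 from Junistan: +32.2%. Applied ad valorem rate: 33.5% + 32.2% = 65.7%.
Duty = ¥450,907.20 × 65.7% = ¥296,246.03.
Total = ¥0.00 + ¥5,151.15 + ¥296,246.03 = ¥301,397.18.

¥301,397.18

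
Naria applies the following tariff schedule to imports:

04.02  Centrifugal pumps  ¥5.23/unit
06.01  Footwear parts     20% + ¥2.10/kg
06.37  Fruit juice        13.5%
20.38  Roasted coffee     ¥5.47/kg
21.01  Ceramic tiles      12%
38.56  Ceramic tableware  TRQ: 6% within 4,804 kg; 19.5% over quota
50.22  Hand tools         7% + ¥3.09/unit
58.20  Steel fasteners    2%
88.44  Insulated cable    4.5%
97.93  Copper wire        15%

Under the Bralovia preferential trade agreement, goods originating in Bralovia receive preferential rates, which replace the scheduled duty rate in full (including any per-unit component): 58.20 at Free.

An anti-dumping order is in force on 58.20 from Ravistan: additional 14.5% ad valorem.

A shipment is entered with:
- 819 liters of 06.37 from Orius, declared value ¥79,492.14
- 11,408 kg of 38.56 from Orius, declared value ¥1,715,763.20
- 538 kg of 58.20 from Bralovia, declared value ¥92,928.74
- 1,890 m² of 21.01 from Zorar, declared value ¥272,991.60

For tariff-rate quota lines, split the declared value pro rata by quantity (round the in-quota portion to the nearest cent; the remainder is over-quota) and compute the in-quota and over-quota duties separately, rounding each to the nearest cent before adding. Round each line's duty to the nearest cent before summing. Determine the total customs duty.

Line 1 (06.37, Orius, 819 liters, ¥79,492.14):
Base rate for 06.37 is 13.5%.
Duty = ¥79,492.14 × 13.5% = ¥10,731.44.
Line 2 (38.56, Orius, 11,408 kg, ¥1,715,763.20):
Code 38.56 is under a tariff-rate quota (threshold 4,804 kg). In-quota: 4,804 kg at 6%; over-quota: 6,604 kg at 19.5%.
Pro-rata value split: in-quota = ¥1,715,763.20 × 4,804/11,408 = ¥722,521.60; over-quota = ¥1,715,763.20 − ¥722,521.60 = ¥993,241.60.
In-quota duty = ¥722,521.60 × 6% = ¥43,351.30. Over-quota duty = ¥993,241.60 × 19.5% = ¥193,682.11.
Line duty = ¥43,351.30 + ¥193,682.11 = ¥237,033.41.
Line 3 (58.20, Bralovia, 538 kg, ¥92,928.74):
Base rate for 58.20 is 2%.
Origin Bralovia qualifies under the Naria–Bralovia agreement and 58.20 is covered: preferential rate Free applies instead.
The additional-duty order on 58.20 targets Ravistan, not Bralovia; it does not apply.
Duty = ¥92,928.74 × 0% = ¥0.00.
Line 4 (21.01, Zorar, 1,890 m², ¥272,991.60):
Base rate for 21.01 is 12%.
Duty = ¥272,991.60 × 12% = ¥32,758.99.
Total = ¥10,731.44 + ¥237,033.41 + ¥0.00 + ¥32,758.99 = ¥280,523.84.

¥280,523.84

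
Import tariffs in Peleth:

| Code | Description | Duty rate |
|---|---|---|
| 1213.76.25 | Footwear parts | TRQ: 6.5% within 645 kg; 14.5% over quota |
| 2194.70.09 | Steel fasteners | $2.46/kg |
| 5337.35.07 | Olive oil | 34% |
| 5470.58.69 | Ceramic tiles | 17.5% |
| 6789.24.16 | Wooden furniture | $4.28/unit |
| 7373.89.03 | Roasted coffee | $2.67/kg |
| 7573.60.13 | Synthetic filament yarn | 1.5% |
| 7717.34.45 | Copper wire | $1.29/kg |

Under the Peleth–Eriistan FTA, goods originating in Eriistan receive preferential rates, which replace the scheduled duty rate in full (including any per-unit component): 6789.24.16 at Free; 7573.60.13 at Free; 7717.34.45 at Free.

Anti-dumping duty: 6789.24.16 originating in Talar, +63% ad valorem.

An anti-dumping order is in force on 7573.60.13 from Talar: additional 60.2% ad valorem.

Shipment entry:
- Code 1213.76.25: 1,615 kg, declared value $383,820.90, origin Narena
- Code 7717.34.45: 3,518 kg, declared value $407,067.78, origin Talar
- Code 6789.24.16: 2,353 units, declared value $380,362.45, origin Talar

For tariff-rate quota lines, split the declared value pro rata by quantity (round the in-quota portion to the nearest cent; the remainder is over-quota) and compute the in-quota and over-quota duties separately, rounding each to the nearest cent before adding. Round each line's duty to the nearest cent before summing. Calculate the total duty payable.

$297,628.18

Line 1 (1213.76.25, Narena, 1,615 kg, $383,820.90):
Code 1213.76.25 is under a tariff-rate quota (threshold 645 kg). In-quota: 645 kg at 6.5%; over-quota: 970 kg at 14.5%.
Pro-rata value split: in-quota = $383,820.90 × 645/1,615 = $153,290.70; over-quota = $383,820.90 − $153,290.70 = $230,530.20.
In-quota duty = $153,290.70 × 6.5% = $9,963.90. Over-quota duty = $230,530.20 × 14.5% = $33,426.88.
Line duty = $9,963.90 + $33,426.88 = $43,390.78.
Line 2 (7717.34.45, Talar, 3,518 kg, $407,067.78):
Base rate for 7717.34.45 is $1.29/kg.
7717.34.45 has an FTA preferential rate, but origin Talar is not Eriistan; base rate stands.
Duty = 3,518 × $1.29 = $4,538.22.
Line 3 (6789.24.16, Talar, 2,353 units, $380,362.45):
Base rate for 6789.24.16 is $4.28/unit.
6789.24.16 has an FTA preferential rate, but origin Talar is not Eriistan; base rate stands.
Additional duty on 6789.24.16 from Talar: +63% ad valorem. Applied ad valorem rate = 63%.
Duty = $380,362.45 × 63% + 2,353 × $4.28 = $249,699.18.
Total = $43,390.78 + $4,538.22 + $249,699.18 = $297,628.18.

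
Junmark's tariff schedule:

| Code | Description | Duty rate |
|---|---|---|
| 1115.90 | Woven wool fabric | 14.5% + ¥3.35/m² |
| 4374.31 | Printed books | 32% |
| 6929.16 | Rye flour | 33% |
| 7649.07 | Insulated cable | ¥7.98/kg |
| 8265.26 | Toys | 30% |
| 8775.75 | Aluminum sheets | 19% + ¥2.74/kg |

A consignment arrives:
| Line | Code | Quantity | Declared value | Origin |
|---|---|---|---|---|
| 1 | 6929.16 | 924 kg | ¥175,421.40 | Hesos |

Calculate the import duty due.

Line 1 (6929.16, Hesos, 924 kg, ¥175,421.40):
Base rate for 6929.16 is 33%.
Duty = ¥175,421.40 × 33% = ¥57,889.06.

¥57,889.06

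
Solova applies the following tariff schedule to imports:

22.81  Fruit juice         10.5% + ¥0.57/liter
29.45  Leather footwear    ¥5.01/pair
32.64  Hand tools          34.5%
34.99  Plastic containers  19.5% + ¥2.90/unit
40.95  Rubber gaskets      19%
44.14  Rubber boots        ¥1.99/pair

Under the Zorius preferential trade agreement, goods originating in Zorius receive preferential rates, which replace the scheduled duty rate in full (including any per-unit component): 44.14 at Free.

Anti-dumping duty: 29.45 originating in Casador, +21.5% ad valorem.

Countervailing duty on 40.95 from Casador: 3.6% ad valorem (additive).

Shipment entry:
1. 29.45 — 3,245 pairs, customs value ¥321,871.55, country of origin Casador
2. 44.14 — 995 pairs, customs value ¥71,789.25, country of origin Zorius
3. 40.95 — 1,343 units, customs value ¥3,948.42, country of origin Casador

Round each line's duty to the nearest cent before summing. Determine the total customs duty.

¥86,352.17

Line 1 (29.45, Casador, 3,245 pairs, ¥321,871.55):
Base rate for 29.45 is ¥5.01/pair.
Additional duty on 29.45 from Casador: +21.5% ad valorem. Applied ad valorem rate = 21.5%.
Duty = ¥321,871.55 × 21.5% + 3,245 × ¥5.01 = ¥85,459.83.
Line 2 (44.14, Zorius, 995 pairs, ¥71,789.25):
Base rate for 44.14 is ¥1.99/pair.
Origin Zorius qualifies under the Solova–Zorius agreement and 44.14 is covered: preferential rate Free applies instead.
Duty = ¥71,789.25 × 0% = ¥0.00.
Line 3 (40.95, Casador, 1,343 units, ¥3,948.42):
Base rate for 40.95 is 19%.
Additional duty on 40.95 from Casador: +3.6%. Applied ad valorem rate: 19% + 3.6% = 22.6%.
Duty = ¥3,948.42 × 22.6% = ¥892.34.
Total = ¥85,459.83 + ¥0.00 + ¥892.34 = ¥86,352.17.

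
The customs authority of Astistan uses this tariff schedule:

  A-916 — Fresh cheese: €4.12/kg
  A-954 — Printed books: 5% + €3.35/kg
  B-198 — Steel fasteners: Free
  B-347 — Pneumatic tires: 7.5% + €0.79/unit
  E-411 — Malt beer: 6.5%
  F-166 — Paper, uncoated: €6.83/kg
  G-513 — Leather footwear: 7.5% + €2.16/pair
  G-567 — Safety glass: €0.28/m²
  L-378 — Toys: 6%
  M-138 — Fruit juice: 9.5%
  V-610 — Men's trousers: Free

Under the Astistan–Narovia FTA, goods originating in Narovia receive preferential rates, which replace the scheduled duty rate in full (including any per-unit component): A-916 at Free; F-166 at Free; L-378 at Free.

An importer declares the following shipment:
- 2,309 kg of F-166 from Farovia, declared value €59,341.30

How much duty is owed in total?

€15,770.47

Line 1 (F-166, Farovia, 2,309 kg, €59,341.30):
Base rate for F-166 is €6.83/kg.
F-166 has an FTA preferential rate, but origin Farovia is not Narovia; base rate stands.
Duty = 2,309 × €6.83 = €15,770.47.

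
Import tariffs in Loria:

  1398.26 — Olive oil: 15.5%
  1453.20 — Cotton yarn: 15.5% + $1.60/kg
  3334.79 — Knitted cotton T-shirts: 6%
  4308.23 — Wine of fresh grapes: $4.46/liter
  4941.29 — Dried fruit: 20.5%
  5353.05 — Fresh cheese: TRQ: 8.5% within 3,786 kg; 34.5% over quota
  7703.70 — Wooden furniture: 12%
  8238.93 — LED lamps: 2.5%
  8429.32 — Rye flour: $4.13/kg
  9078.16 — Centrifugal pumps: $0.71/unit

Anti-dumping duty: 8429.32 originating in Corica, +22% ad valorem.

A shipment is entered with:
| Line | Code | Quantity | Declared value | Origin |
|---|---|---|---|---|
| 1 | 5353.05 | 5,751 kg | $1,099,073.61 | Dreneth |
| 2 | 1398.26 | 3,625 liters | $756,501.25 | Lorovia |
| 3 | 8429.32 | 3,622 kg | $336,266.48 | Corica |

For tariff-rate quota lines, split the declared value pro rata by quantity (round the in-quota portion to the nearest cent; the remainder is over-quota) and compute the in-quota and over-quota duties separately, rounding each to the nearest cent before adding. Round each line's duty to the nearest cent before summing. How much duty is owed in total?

Line 1 (5353.05, Dreneth, 5,751 kg, $1,099,073.61):
Code 5353.05 is under a tariff-rate quota (threshold 3,786 kg). In-quota: 3,786 kg at 8.5%; over-quota: 1,965 kg at 34.5%.
Pro-rata value split: in-quota = $1,099,073.61 × 3,786/5,751 = $723,542.46; over-quota = $1,099,073.61 − $723,542.46 = $375,531.15.
In-quota duty = $723,542.46 × 8.5% = $61,501.11. Over-quota duty = $375,531.15 × 34.5% = $129,558.25.
Line duty = $61,501.11 + $129,558.25 = $191,059.36.
Line 2 (1398.26, Lorovia, 3,625 liters, $756,501.25):
Base rate for 1398.26 is 15.5%.
Duty = $756,501.25 × 15.5% = $117,257.69.
Line 3 (8429.32, Corica, 3,622 kg, $336,266.48):
Base rate for 8429.32 is $4.13/kg.
Additional duty on 8429.32 from Corica: +22% ad valorem. Applied ad valorem rate = 22%.
Duty = $336,266.48 × 22% + 3,622 × $4.13 = $88,937.49.
Total = $191,059.36 + $117,257.69 + $88,937.49 = $397,254.54.

$397,254.54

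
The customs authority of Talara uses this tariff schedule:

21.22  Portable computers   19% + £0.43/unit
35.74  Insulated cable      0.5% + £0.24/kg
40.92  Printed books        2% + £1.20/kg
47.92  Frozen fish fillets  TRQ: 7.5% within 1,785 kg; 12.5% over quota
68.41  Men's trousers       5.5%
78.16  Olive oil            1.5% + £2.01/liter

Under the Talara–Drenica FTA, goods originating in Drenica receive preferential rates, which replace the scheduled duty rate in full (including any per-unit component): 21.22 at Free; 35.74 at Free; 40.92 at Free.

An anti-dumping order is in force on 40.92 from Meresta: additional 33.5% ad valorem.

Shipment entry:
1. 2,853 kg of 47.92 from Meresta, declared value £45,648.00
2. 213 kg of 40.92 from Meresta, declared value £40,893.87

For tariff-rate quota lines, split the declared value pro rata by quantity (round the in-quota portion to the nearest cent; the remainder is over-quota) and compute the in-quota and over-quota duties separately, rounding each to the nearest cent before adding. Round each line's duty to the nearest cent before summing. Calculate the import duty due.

Line 1 (47.92, Meresta, 2,853 kg, £45,648.00):
Code 47.92 is under a tariff-rate quota (threshold 1,785 kg). In-quota: 1,785 kg at 7.5%; over-quota: 1,068 kg at 12.5%.
Pro-rata value split: in-quota = £45,648.00 × 1,785/2,853 = £28,560.00; over-quota = £45,648.00 − £28,560.00 = £17,088.00.
In-quota duty = £28,560.00 × 7.5% = £2,142.00. Over-quota duty = £17,088.00 × 12.5% = £2,136.00.
Line duty = £2,142.00 + £2,136.00 = £4,278.00.
Line 2 (40.92, Meresta, 213 kg, £40,893.87):
Base rate for 40.92 is 2% + £1.20/kg.
40.92 has an FTA preferential rate, but origin Meresta is not Drenica; base rate stands.
Additional duty on 40.92 from Meresta: +33.5%. Applied ad valorem rate: 2% + 33.5% = 35.5%.
Duty = £40,893.87 × 35.5% + 213 × £1.20 = £14,772.92.
Total = £4,278.00 + £14,772.92 = £19,050.92.

£19,050.92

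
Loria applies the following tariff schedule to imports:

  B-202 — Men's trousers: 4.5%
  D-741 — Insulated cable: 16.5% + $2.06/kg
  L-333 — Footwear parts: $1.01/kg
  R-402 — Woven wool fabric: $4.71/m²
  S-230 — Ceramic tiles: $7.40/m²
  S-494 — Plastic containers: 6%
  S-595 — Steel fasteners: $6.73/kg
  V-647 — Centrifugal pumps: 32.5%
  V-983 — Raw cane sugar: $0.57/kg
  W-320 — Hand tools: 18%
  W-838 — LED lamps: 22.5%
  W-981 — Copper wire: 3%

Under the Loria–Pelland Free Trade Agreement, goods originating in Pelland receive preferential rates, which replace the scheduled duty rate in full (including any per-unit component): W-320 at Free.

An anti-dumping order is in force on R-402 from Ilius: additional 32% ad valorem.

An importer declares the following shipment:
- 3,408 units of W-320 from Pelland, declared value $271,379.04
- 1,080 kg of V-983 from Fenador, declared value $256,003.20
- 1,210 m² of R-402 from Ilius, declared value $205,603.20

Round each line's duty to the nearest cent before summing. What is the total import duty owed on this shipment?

$72,107.72

Line 1 (W-320, Pelland, 3,408 units, $271,379.04):
Base rate for W-320 is 18%.
Origin Pelland qualifies under the Loria–Pelland agreement and W-320 is covered: preferential rate Free applies instead.
Duty = $271,379.04 × 0% = $0.00.
Line 2 (V-983, Fenador, 1,080 kg, $256,003.20):
Base rate for V-983 is $0.57/kg.
Duty = 1,080 × $0.57 = $615.60.
Line 3 (R-402, Ilius, 1,210 m², $205,603.20):
Base rate for R-402 is $4.71/m².
Additional duty on R-402 from Ilius: +32% ad valorem. Applied ad valorem rate = 32%.
Duty = $205,603.20 × 32% + 1,210 × $4.71 = $71,492.12.
Total = $0.00 + $615.60 + $71,492.12 = $72,107.72.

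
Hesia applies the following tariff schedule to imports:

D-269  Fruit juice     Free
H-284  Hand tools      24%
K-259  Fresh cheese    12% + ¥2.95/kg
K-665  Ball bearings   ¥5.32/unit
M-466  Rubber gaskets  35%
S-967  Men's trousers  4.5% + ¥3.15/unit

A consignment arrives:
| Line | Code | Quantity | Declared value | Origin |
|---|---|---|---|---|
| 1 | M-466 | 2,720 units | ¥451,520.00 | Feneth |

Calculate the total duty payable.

Line 1 (M-466, Feneth, 2,720 units, ¥451,520.00):
Base rate for M-466 is 35%.
Duty = ¥451,520.00 × 35% = ¥158,032.00.

¥158,032.00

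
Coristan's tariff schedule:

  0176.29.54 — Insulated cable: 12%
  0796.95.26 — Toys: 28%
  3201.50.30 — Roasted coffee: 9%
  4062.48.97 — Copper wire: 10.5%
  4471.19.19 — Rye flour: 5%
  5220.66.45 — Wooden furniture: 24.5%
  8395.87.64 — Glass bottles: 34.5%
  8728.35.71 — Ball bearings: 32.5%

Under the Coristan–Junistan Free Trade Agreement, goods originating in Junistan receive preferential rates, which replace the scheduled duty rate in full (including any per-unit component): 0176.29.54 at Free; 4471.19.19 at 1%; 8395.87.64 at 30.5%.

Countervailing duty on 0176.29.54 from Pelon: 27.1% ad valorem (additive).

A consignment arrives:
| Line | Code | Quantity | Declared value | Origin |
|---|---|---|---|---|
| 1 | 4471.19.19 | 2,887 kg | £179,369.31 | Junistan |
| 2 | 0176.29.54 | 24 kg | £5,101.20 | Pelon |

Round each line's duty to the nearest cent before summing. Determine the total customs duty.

£3,788.26

Line 1 (4471.19.19, Junistan, 2,887 kg, £179,369.31):
Base rate for 4471.19.19 is 5%.
Origin Junistan qualifies under the Coristan–Junistan agreement and 4471.19.19 is covered: preferential rate 1% applies instead.
Duty = £179,369.31 × 1% = £1,793.69.
Line 2 (0176.29.54, Pelon, 24 kg, £5,101.20):
Base rate for 0176.29.54 is 12%.
0176.29.54 has an FTA preferential rate, but origin Pelon is not Junistan; base rate stands.
Additional duty on 0176.29.54 from Pelon: +27.1%. Applied ad valorem rate: 12% + 27.1% = 39.1%.
Duty = £5,101.20 × 39.1% = £1,994.57.
Total = £1,793.69 + £1,994.57 = £3,788.26.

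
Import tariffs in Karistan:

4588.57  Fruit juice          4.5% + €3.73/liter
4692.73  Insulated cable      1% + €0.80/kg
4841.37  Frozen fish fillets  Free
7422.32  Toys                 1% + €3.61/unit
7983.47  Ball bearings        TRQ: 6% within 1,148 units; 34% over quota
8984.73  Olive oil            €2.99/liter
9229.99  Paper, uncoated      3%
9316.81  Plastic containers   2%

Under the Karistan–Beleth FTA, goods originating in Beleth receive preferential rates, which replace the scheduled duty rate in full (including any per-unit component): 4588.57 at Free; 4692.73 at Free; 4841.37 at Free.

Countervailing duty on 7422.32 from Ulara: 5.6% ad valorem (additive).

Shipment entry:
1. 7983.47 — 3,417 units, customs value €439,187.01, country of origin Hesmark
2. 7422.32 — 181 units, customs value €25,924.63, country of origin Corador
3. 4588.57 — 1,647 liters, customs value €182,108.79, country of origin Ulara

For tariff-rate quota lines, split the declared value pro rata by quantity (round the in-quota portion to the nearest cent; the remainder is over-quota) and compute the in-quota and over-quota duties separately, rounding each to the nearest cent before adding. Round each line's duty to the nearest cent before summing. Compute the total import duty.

Line 1 (7983.47, Hesmark, 3,417 units, €439,187.01):
Code 7983.47 is under a tariff-rate quota (threshold 1,148 units). In-quota: 1,148 units at 6%; over-quota: 2,269 units at 34%.
Pro-rata value split: in-quota = €439,187.01 × 1,148/3,417 = €147,552.44; over-quota = €439,187.01 − €147,552.44 = €291,634.57.
In-quota duty = €147,552.44 × 6% = €8,853.15. Over-quota duty = €291,634.57 × 34% = €99,155.75.
Line duty = €8,853.15 + €99,155.75 = €108,008.90.
Line 2 (7422.32, Corador, 181 units, €25,924.63):
Base rate for 7422.32 is 1% + €3.61/unit.
The additional-duty order on 7422.32 targets Ulara, not Corador; it does not apply.
Duty = €25,924.63 × 1% + 181 × €3.61 = €912.66.
Line 3 (4588.57, Ulara, 1,647 liters, €182,108.79):
Base rate for 4588.57 is 4.5% + €3.73/liter.
4588.57 has an FTA preferential rate, but origin Ulara is not Beleth; base rate stands.
Duty = €182,108.79 × 4.5% + 1,647 × €3.73 = €14,338.21.
Total = €108,008.90 + €912.66 + €14,338.21 = €123,259.77.

€123,259.77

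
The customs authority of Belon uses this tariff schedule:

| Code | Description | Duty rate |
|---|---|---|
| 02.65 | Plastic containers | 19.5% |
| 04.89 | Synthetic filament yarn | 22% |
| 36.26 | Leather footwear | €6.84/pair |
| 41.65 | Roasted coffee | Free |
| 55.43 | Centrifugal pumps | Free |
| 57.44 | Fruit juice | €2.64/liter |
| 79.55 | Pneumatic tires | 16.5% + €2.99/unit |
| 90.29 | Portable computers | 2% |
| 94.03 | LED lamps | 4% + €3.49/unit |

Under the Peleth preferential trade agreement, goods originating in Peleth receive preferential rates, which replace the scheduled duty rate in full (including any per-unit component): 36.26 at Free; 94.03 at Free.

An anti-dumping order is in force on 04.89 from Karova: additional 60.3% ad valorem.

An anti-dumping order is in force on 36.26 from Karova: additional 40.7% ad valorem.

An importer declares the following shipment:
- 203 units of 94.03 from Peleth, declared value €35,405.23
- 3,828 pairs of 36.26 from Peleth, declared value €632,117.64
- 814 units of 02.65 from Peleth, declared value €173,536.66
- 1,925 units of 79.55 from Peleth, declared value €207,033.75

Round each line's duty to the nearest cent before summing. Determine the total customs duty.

€73,755.97

Line 1 (94.03, Peleth, 203 units, €35,405.23):
Base rate for 94.03 is 4% + €3.49/unit.
Origin Peleth qualifies under the Belon–Peleth agreement and 94.03 is covered: preferential rate Free applies instead.
Duty = €35,405.23 × 0% = €0.00.
Line 2 (36.26, Peleth, 3,828 pairs, €632,117.64):
Base rate for 36.26 is €6.84/pair.
Origin Peleth qualifies under the Belon–Peleth agreement and 36.26 is covered: preferential rate Free applies instead.
The additional-duty order on 36.26 targets Karova, not Peleth; it does not apply.
Duty = €632,117.64 × 0% = €0.00.
Line 3 (02.65, Peleth, 814 units, €173,536.66):
Base rate for 02.65 is 19.5%.
Origin Peleth is the FTA partner but 02.65 is not on the preference list; base rate stands.
Duty = €173,536.66 × 19.5% = €33,839.65.
Line 4 (79.55, Peleth, 1,925 units, €207,033.75):
Base rate for 79.55 is 16.5% + €2.99/unit.
Origin Peleth is the FTA partner but 79.55 is not on the preference list; base rate stands.
Duty = €207,033.75 × 16.5% + 1,925 × €2.99 = €39,916.32.
Total = €0.00 + €0.00 + €33,839.65 + €39,916.32 = €73,755.97.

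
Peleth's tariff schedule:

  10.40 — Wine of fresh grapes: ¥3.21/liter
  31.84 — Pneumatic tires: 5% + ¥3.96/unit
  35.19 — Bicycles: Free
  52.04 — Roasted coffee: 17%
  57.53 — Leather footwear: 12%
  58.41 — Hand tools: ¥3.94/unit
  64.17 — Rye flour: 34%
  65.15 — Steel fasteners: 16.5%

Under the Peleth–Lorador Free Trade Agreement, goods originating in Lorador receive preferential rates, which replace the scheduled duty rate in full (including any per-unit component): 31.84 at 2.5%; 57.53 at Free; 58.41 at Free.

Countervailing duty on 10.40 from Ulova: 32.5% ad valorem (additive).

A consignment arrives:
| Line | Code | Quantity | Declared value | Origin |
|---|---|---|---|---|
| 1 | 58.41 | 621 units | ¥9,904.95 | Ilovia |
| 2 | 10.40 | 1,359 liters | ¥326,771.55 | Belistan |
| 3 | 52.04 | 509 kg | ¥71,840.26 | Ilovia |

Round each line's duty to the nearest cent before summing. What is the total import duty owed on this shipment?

¥19,021.97

Line 1 (58.41, Ilovia, 621 units, ¥9,904.95):
Base rate for 58.41 is ¥3.94/unit.
58.41 has an FTA preferential rate, but origin Ilovia is not Lorador; base rate stands.
Duty = 621 × ¥3.94 = ¥2,446.74.
Line 2 (10.40, Belistan, 1,359 liters, ¥326,771.55):
Base rate for 10.40 is ¥3.21/liter.
The additional-duty order on 10.40 targets Ulova, not Belistan; it does not apply.
Duty = 1,359 × ¥3.21 = ¥4,362.39.
Line 3 (52.04, Ilovia, 509 kg, ¥71,840.26):
Base rate for 52.04 is 17%.
Duty = ¥71,840.26 × 17% = ¥12,212.84.
Total = ¥2,446.74 + ¥4,362.39 + ¥12,212.84 = ¥19,021.97.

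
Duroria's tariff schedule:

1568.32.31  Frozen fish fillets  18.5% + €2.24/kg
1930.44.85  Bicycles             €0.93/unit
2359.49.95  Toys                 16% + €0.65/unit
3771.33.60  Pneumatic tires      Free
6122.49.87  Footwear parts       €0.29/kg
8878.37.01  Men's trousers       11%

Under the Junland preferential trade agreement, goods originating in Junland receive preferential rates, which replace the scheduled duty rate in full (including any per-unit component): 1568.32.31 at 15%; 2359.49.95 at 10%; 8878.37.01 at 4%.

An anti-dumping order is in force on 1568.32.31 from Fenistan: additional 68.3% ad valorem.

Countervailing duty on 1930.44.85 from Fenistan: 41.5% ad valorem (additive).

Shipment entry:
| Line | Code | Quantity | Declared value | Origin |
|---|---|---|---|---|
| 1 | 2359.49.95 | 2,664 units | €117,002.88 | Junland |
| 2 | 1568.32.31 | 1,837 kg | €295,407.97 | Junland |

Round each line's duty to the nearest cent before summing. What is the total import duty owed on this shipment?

€56,011.49

Line 1 (2359.49.95, Junland, 2,664 units, €117,002.88):
Base rate for 2359.49.95 is 16% + €0.65/unit.
Origin Junland qualifies under the Duroria–Junland agreement and 2359.49.95 is covered: preferential rate 10% applies instead.
Duty = €117,002.88 × 10% = €11,700.29.
Line 2 (1568.32.31, Junland, 1,837 kg, €295,407.97):
Base rate for 1568.32.31 is 18.5% + €2.24/kg.
Origin Junland qualifies under the Duroria–Junland agreement and 1568.32.31 is covered: preferential rate 15% applies instead.
The additional-duty order on 1568.32.31 targets Fenistan, not Junland; it does not apply.
Duty = €295,407.97 × 15% = €44,311.20.
Total = €11,700.29 + €44,311.20 = €56,011.49.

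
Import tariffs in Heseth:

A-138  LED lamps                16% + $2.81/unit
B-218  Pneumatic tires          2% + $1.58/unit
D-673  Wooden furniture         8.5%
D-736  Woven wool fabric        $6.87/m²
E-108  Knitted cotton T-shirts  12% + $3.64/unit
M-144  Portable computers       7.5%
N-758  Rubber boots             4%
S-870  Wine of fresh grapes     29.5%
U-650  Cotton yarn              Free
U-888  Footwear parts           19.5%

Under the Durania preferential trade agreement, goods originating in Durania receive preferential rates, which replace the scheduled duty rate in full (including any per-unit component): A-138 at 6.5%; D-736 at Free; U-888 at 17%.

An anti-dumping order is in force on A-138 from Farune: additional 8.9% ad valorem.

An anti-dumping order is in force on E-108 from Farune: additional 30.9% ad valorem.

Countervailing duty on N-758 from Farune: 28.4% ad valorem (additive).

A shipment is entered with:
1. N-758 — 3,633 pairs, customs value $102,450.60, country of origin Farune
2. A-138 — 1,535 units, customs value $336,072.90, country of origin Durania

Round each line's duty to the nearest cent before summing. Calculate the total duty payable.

$55,038.73

Line 1 (N-758, Farune, 3,633 pairs, $102,450.60):
Base rate for N-758 is 4%.
Additional duty on N-758 from Farune: +28.4%. Applied ad valorem rate: 4% + 28.4% = 32.4%.
Duty = $102,450.60 × 32.4% = $33,193.99.
Line 2 (A-138, Durania, 1,535 units, $336,072.90):
Base rate for A-138 is 16% + $2.81/unit.
Origin Durania qualifies under the Heseth–Durania agreement and A-138 is covered: preferential rate 6.5% applies instead.
The additional-duty order on A-138 targets Farune, not Durania; it does not apply.
Duty = $336,072.90 × 6.5% = $21,844.74.
Total = $33,193.99 + $21,844.74 = $55,038.73.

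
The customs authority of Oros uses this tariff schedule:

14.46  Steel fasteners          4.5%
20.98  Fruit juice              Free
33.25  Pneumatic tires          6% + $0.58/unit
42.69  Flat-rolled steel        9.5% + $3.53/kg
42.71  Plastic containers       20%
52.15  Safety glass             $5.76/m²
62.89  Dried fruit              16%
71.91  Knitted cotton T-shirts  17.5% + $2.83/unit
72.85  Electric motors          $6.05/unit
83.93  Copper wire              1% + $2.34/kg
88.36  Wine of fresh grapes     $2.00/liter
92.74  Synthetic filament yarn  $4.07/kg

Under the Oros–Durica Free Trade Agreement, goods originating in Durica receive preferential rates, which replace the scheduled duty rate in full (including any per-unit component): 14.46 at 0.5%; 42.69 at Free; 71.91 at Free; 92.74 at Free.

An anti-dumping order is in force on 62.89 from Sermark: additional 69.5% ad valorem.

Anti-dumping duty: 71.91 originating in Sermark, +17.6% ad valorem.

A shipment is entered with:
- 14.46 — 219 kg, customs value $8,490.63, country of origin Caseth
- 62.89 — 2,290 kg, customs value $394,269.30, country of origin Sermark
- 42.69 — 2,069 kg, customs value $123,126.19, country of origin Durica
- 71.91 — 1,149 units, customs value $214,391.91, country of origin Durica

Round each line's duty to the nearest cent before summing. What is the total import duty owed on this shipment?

Line 1 (14.46, Caseth, 219 kg, $8,490.63):
Base rate for 14.46 is 4.5%.
14.46 has an FTA preferential rate, but origin Caseth is not Durica; base rate stands.
Duty = $8,490.63 × 4.5% = $382.08.
Line 2 (62.89, Sermark, 2,290 kg, $394,269.30):
Base rate for 62.89 is 16%.
Additional duty on 62.89 from Sermark: +69.5%. Applied ad valorem rate: 16% + 69.5% = 85.5%.
Duty = $394,269.30 × 85.5% = $337,100.25.
Line 3 (42.69, Durica, 2,069 kg, $123,126.19):
Base rate for 42.69 is 9.5% + $3.53/kg.
Origin Durica qualifies under the Oros–Durica agreement and 42.69 is covered: preferential rate Free applies instead.
Duty = $123,126.19 × 0% = $0.00.
Line 4 (71.91, Durica, 1,149 units, $214,391.91):
Base rate for 71.91 is 17.5% + $2.83/unit.
Origin Durica qualifies under the Oros–Durica agreement and 71.91 is covered: preferential rate Free applies instead.
The additional-duty order on 71.91 targets Sermark, not Durica; it does not apply.
Duty = $214,391.91 × 0% = $0.00.
Total = $382.08 + $337,100.25 + $0.00 + $0.00 = $337,482.33.

$337,482.33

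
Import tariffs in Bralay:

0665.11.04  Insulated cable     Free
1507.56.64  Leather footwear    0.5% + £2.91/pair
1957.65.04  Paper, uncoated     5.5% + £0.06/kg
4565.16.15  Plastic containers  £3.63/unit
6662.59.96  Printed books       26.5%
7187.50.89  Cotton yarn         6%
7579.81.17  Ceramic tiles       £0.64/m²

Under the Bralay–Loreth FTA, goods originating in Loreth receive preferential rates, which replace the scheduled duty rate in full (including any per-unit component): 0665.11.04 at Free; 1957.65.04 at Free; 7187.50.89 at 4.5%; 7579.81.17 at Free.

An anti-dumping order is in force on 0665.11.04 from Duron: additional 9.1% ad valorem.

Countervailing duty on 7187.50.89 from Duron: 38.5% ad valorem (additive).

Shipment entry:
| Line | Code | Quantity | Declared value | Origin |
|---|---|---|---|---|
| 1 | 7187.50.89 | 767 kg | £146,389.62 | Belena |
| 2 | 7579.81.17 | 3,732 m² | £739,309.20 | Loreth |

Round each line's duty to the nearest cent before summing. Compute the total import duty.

£8,783.38

Line 1 (7187.50.89, Belena, 767 kg, £146,389.62):
Base rate for 7187.50.89 is 6%.
7187.50.89 has an FTA preferential rate, but origin Belena is not Loreth; base rate stands.
The additional-duty order on 7187.50.89 targets Duron, not Belena; it does not apply.
Duty = £146,389.62 × 6% = £8,783.38.
Line 2 (7579.81.17, Loreth, 3,732 m², £739,309.20):
Base rate for 7579.81.17 is £0.64/m².
Origin Loreth qualifies under the Bralay–Loreth agreement and 7579.81.17 is covered: preferential rate Free applies instead.
Duty = £739,309.20 × 0% = £0.00.
Total = £8,783.38 + £0.00 = £8,783.38.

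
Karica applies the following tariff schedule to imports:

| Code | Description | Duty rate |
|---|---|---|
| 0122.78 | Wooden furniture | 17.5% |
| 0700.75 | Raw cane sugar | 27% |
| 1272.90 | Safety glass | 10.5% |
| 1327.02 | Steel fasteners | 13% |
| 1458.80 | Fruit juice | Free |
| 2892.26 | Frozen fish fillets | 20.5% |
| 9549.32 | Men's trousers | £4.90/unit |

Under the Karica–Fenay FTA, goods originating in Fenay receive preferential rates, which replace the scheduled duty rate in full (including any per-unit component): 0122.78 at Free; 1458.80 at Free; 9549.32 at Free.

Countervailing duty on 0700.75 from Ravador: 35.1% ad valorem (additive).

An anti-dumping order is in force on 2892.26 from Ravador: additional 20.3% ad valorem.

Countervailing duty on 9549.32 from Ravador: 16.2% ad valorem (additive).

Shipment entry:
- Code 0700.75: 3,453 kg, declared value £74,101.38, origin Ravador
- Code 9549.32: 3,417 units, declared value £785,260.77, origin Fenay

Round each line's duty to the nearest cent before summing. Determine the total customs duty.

Line 1 (0700.75, Ravador, 3,453 kg, £74,101.38):
Base rate for 0700.75 is 27%.
Additional duty on 0700.75 from Ravador: +35.1%. Applied ad valorem rate: 27% + 35.1% = 62.1%.
Duty = £74,101.38 × 62.1% = £46,016.96.
Line 2 (9549.32, Fenay, 3,417 units, £785,260.77):
Base rate for 9549.32 is £4.90/unit.
Origin Fenay qualifies under the Karica–Fenay agreement and 9549.32 is covered: preferential rate Free applies instead.
The additional-duty order on 9549.32 targets Ravador, not Fenay; it does not apply.
Duty = £785,260.77 × 0% = £0.00.
Total = £46,016.96 + £0.00 = £46,016.96.

£46,016.96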